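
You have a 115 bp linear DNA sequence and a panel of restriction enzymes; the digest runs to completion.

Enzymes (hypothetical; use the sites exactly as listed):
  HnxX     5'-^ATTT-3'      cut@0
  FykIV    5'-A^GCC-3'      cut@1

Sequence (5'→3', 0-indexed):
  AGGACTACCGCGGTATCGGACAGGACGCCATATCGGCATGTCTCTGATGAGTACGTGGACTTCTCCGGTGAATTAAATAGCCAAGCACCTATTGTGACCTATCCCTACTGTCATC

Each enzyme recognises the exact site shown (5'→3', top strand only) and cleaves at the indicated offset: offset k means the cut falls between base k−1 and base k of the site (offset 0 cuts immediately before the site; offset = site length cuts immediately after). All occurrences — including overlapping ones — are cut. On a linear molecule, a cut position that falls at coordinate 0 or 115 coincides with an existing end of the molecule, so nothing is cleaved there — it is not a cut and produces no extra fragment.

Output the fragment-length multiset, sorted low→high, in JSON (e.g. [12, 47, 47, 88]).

Site scan:
  HnxX (ATTT, off=0): no sites
  FykIV AGCC/1: at [78] ⇒ [79]

All cut coordinates (distinct, sorted): [79]

Fragments:
  [0,79): 79 bp
  [79,115): 36 bp

[36,79]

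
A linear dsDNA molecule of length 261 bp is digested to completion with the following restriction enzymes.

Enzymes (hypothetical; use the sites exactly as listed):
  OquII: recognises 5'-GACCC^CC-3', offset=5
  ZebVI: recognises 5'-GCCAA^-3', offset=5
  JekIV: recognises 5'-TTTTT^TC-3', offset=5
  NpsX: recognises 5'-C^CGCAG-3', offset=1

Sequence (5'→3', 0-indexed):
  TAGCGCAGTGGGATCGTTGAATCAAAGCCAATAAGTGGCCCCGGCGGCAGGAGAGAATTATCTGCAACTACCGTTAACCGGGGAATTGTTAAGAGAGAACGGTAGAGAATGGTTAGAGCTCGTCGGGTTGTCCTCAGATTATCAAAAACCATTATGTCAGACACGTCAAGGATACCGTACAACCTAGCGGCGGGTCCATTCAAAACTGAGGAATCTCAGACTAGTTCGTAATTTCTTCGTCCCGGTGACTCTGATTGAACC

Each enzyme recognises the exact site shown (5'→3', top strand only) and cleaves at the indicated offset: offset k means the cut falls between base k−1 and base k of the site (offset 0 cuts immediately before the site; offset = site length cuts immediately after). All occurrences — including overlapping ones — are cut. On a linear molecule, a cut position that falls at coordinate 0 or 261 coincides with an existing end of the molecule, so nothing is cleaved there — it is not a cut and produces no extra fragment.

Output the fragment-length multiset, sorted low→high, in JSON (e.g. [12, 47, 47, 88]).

[31,230]

Per-enzyme occurrences:
  OquII (GACCCCC, off=5): no sites
  ZebVI GCCAA/5: at [26] ⇒ [31]
  JekIV (TTTTTTC, off=5): no sites
  NpsX (CCGCAG, off=1): no sites

Pooled cuts: [31]

Fragment lengths:
  [0,31): 31 bp
  [31,261): 230 bp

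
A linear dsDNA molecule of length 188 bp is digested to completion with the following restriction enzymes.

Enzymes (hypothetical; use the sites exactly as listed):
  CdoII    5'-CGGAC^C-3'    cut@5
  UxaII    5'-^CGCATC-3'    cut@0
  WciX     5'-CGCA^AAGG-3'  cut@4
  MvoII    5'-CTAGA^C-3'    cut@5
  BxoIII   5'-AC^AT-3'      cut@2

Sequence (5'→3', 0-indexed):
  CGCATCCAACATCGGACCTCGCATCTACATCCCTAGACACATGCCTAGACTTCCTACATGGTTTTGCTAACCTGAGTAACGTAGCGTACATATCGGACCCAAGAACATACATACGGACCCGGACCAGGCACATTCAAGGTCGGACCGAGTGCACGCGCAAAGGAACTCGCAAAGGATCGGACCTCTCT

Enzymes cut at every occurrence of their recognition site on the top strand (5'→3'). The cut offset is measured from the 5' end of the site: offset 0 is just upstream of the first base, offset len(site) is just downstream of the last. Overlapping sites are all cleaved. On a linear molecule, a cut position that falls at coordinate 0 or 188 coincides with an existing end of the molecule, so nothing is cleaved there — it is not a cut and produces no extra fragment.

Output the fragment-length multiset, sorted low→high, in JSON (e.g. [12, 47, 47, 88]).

Per-enzyme occurrences:
  CdoII (CGGACC, off=5): starts [12, 93, 113, 119, 140, 177] → cuts [17, 98, 118, 124, 145, 182]
  UxaII (CGCATC, off=0): starts [0, 19] → cuts [19] (position 0 is a terminus of the linear molecule — no cut)
  WciX (CGCAAAGG, off=4): starts [155, 167] → cuts [159, 171]
  MvoII (CTAGAC, off=5): starts [32, 44] → cuts [37, 49]
  BxoIII (ACAT, off=2): starts [8, 26, 38, 55, 87, 104, 108, 129] → cuts [10, 28, 40, 57, 89, 106, 110, 131]

Pooled cuts: [10, 17, 19, 28, 37, 40, 49, 57, 89, 98, 106, 110, 118, 124, 131, 145, 159, 171, 182]

Fragments:
  [0,10): 10 bp
  [10,17): 7 bp
  [17,19): 2 bp
  [19,28): 9 bp
  [28,37): 9 bp
  [37,40): 3 bp
  [40,49): 9 bp
  [49,57): 8 bp
  [57,89): 32 bp
  [89,98): 9 bp
  [98,106): 8 bp
  [106,110): 4 bp
  [110,118): 8 bp
  [118,124): 6 bp
  [124,131): 7 bp
  [131,145): 14 bp
  [145,159): 14 bp
  [159,171): 12 bp
  [171,182): 11 bp
  [182,188): 6 bp

[2,3,4,6,6,7,7,8,8,8,9,9,9,9,10,11,12,14,14,32]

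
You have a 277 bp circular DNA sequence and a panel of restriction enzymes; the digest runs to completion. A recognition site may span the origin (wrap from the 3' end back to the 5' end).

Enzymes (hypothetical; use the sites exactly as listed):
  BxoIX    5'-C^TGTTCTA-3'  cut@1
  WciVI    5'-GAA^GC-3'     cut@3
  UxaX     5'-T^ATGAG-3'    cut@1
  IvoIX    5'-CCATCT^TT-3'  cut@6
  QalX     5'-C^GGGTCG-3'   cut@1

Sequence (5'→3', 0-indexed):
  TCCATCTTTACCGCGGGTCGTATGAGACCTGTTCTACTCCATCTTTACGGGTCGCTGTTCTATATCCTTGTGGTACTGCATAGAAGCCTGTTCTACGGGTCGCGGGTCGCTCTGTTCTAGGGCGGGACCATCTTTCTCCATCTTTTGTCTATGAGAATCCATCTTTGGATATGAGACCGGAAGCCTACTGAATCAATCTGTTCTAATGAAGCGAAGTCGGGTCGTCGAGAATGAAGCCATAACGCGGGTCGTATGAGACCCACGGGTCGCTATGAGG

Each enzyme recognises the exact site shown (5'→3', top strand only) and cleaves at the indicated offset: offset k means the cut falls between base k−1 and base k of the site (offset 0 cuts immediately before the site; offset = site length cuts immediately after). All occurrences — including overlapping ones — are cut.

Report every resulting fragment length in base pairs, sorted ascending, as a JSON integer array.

[3,4,6,7,7,7,7,7,7,8,8,8,8,9,10,10,11,12,12,13,14,15,16,17,21,30]

Site scan:
  BxoIX CTGTTCTA/1: at [28, 54, 87, 111, 197] ⇒ [29, 55, 88, 112, 198]
  WciVI GAAGC/3: at [82, 179, 207, 232] ⇒ [85, 182, 210, 235]
  UxaX TATGAG/1: at [20, 149, 169, 251, 270] ⇒ [21, 150, 170, 252, 271]
  IvoIX CCATCTTT/6: at [1, 38, 127, 137, 158] ⇒ [7, 44, 133, 143, 164]
  QalX CGGGTCG/1: at [13, 47, 95, 102, 217, 244, 262] ⇒ [14, 48, 96, 103, 218, 245, 263]

Pooled cuts: [7, 14, 21, 29, 44, 48, 55, 85, 88, 96, 103, 112, 133, 143, 150, 164, 170, 182, 198, 210, 218, 235, 245, 252, 263, 271]

Fragment lengths:
  7→14: 7 bp
  14→21: 7 bp
  21→29: 8 bp
  29→44: 15 bp
  44→48: 4 bp
  48→55: 7 bp
  55→85: 30 bp
  85→88: 3 bp
  88→96: 8 bp
  96→103: 7 bp
  103→112: 9 bp
  112→133: 21 bp
  133→143: 10 bp
  143→150: 7 bp
  150→164: 14 bp
  164→170: 6 bp
  170→182: 12 bp
  182→198: 16 bp
  198→210: 12 bp
  210→218: 8 bp
  218→235: 17 bp
  235→245: 10 bp
  245→252: 7 bp
  252→263: 11 bp
  263→271: 8 bp
  271→7 (wrap): 277-271+7 = 13 bp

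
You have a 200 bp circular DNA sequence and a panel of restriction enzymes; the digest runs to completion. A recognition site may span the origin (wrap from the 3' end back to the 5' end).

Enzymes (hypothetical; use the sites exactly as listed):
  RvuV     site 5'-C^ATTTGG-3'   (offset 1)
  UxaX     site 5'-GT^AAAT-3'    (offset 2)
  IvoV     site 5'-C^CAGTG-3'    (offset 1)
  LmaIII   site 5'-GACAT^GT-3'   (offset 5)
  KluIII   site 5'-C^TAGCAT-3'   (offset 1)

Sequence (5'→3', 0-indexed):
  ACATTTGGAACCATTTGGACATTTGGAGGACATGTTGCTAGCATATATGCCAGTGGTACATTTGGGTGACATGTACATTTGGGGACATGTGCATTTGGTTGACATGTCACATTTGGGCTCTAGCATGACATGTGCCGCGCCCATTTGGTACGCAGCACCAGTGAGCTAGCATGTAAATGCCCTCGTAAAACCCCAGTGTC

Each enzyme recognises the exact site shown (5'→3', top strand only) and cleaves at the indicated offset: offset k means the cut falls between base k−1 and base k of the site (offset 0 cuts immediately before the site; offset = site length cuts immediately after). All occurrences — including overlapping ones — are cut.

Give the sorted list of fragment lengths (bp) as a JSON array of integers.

Per-enzyme occurrences:
  RvuV CATTTGG/1: at [1, 11, 19, 58, 75, 91, 109, 141] ⇒ [2, 12, 20, 59, 76, 92, 110, 142]
  UxaX GTAAAT/2: at [172] ⇒ [174]
  IvoV CCAGTG/1: at [49, 157, 192] ⇒ [50, 158, 193]
  LmaIII GACATGT/5: at [28, 67, 83, 100, 126] ⇒ [33, 72, 88, 105, 131]
  KluIII CTAGCAT/1: at [37, 119, 165] ⇒ [38, 120, 166]

All cut coordinates (distinct, sorted): [2, 12, 20, 33, 38, 50, 59, 72, 76, 88, 92, 105, 110, 120, 131, 142, 158, 166, 174, 193]

Fragment lengths:
  2→12: 10 bp
  12→20: 8 bp
  20→33: 13 bp
  33→38: 5 bp
  38→50: 12 bp
  50→59: 9 bp
  59→72: 13 bp
  72→76: 4 bp
  76→88: 12 bp
  88→92: 4 bp
  92→105: 13 bp
  105→110: 5 bp
  110→120: 10 bp
  120→131: 11 bp
  131→142: 11 bp
  142→158: 16 bp
  158→166: 8 bp
  166→174: 8 bp
  174→193: 19 bp
  193→2 (wrap): 200-193+2 = 9 bp

[4,4,5,5,8,8,8,9,9,10,10,11,11,12,12,13,13,13,16,19]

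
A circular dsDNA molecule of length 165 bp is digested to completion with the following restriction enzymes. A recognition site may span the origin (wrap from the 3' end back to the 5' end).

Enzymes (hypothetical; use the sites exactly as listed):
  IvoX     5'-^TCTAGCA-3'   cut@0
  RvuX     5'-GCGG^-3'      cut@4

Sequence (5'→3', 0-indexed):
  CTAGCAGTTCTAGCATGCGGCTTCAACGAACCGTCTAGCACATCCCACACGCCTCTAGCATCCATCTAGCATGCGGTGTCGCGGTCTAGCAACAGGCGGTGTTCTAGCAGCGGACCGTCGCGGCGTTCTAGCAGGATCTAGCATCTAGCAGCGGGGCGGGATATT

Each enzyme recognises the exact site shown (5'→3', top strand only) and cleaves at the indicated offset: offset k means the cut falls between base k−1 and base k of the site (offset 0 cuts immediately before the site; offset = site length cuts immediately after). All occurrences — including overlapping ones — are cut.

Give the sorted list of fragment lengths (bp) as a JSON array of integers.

[3,3,5,5,7,8,9,10,10,11,11,11,12,12,13,15,20]

Scan for sites:
  IvoX (TCTAGCA, off=0): starts [8, 33, 53, 64, 84, 102, 126, 136, 143, 164] → cuts [8, 33, 53, 64, 84, 102, 126, 136, 143, 164]
  RvuX (GCGG, off=4): starts [16, 72, 80, 95, 109, 119, 150, 155] → cuts [20, 76, 84, 99, 113, 123, 154, 159]

Pooled cuts: [8, 20, 33, 53, 64, 76, 84, 99, 102, 113, 123, 126, 136, 143, 154, 159, 164]

Fragment lengths:
  8→20: 12 bp
  20→33: 13 bp
  33→53: 20 bp
  53→64: 11 bp
  64→76: 12 bp
  76→84: 8 bp
  84→99: 15 bp
  99→102: 3 bp
  102→113: 11 bp
  113→123: 10 bp
  123→126: 3 bp
  126→136: 10 bp
  136→143: 7 bp
  143→154: 11 bp
  154→159: 5 bp
  159→164: 5 bp
  164→8 (wrap): 165-164+8 = 9 bp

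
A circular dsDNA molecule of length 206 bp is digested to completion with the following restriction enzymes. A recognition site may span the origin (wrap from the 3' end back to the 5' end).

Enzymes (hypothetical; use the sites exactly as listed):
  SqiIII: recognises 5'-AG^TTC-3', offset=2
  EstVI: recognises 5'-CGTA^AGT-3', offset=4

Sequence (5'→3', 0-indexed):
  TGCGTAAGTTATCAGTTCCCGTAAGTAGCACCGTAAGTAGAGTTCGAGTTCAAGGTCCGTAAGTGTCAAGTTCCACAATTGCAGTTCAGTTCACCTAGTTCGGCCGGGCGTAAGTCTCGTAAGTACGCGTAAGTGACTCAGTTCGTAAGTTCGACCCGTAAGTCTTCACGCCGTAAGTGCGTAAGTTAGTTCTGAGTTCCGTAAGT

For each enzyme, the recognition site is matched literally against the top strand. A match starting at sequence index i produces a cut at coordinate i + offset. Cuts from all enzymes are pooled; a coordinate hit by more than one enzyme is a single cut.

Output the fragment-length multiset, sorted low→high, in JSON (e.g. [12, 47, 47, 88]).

Scan for sites:
  SqiIII (AGTTC, off=2): starts [13, 40, 46, 68, 82, 87, 96, 139, 147, 187, 194] → cuts [15, 42, 48, 70, 84, 89, 98, 141, 149, 189, 196]
  EstVI (CGTAAGT, off=4): starts [2, 19, 31, 57, 108, 117, 127, 143, 156, 171, 179, 199] → cuts [6, 23, 35, 61, 112, 121, 131, 147, 160, 175, 183, 203]

Pooled cuts: [6, 15, 23, 35, 42, 48, 61, 70, 84, 89, 98, 112, 121, 131, 141, 147, 149, 160, 175, 183, 189, 196, 203]

Fragments:
  6→15: 9 bp
  15→23: 8 bp
  23→35: 12 bp
  35→42: 7 bp
  42→48: 6 bp
  48→61: 13 bp
  61→70: 9 bp
  70→84: 14 bp
  84→89: 5 bp
  89→98: 9 bp
  98→112: 14 bp
  112→121: 9 bp
  121→131: 10 bp
  131→141: 10 bp
  141→147: 6 bp
  147→149: 2 bp
  149→160: 11 bp
  160→175: 15 bp
  175→183: 8 bp
  183→189: 6 bp
  189→196: 7 bp
  196→203: 7 bp
  203→6 (wrap): 206-203+6 = 9 bp

[2,5,6,6,6,7,7,7,8,8,9,9,9,9,9,10,10,11,12,13,14,14,15]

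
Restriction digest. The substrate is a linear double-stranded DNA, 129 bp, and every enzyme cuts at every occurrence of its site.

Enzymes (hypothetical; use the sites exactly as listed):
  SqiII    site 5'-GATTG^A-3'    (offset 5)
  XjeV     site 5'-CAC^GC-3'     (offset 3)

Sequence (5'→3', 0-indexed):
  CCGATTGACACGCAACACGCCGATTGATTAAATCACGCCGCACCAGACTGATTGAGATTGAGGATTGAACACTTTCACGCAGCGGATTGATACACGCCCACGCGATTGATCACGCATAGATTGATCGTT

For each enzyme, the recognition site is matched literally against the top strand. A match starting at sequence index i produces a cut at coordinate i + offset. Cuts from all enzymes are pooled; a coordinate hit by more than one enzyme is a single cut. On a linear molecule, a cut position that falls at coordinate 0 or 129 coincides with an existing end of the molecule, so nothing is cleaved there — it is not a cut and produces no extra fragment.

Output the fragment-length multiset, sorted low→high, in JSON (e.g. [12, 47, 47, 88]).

[4,5,6,6,6,6,7,7,7,7,8,10,10,11,11,18]

Per-enzyme occurrences:
  SqiII GATTGA/5: at [2, 21, 49, 55, 62, 84, 103, 118] ⇒ [7, 26, 54, 60, 67, 89, 108, 123]
  XjeV CACGC/3: at [8, 15, 33, 75, 92, 98, 110] ⇒ [11, 18, 36, 78, 95, 101, 113]

Pooled cuts: [7, 11, 18, 26, 36, 54, 60, 67, 78, 89, 95, 101, 108, 113, 123]

Fragments:
  [0,7): 7 bp
  [7,11): 4 bp
  [11,18): 7 bp
  [18,26): 8 bp
  [26,36): 10 bp
  [36,54): 18 bp
  [54,60): 6 bp
  [60,67): 7 bp
  [67,78): 11 bp
  [78,89): 11 bp
  [89,95): 6 bp
  [95,101): 6 bp
  [101,108): 7 bp
  [108,113): 5 bp
  [113,123): 10 bp
  [123,129): 6 bp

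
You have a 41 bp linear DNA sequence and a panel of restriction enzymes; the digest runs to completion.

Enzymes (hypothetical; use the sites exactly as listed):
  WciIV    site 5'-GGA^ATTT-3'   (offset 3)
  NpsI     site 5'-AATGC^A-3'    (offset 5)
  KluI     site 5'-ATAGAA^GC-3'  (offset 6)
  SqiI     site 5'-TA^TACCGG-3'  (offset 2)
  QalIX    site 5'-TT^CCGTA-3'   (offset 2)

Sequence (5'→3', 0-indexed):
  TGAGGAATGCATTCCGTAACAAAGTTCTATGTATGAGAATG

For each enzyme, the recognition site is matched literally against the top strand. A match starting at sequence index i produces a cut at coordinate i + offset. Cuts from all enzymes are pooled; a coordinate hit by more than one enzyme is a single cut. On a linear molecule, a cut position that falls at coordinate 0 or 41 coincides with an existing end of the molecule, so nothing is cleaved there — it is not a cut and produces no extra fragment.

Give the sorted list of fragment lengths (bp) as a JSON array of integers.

Site scan:
  WciIV (GGAATTT, off=3): no sites
  NpsI AATGCA/5: at [5] ⇒ [10]
  KluI (ATAGAAGC, off=6): no sites
  SqiI (TATACCGG, off=2): no sites
  QalIX TTCCGTA/2: at [11] ⇒ [13]

Pooled cuts: [10, 13]

Fragment lengths:
  [0,10): 10 bp
  [10,13): 3 bp
  [13,41): 28 bp

[3,10,28]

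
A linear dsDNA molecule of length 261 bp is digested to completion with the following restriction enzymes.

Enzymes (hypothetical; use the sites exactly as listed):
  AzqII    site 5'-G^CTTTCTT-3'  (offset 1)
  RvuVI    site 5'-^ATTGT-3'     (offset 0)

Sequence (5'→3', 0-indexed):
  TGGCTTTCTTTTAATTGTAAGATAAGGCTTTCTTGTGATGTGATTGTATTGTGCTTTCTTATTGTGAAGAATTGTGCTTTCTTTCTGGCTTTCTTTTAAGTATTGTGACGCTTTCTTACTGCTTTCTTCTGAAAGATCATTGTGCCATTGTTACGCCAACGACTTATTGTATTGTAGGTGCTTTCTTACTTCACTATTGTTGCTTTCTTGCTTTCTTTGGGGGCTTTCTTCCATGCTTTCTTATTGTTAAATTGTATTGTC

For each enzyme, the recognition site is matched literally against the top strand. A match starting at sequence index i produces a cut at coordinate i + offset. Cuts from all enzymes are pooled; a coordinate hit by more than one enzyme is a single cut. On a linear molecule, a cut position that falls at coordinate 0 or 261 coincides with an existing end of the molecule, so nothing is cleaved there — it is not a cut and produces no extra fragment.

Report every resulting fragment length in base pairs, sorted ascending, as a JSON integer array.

[3,5,5,5,6,6,6,7,7,7,8,8,8,9,10,10,10,11,12,12,13,13,14,15,15,17,19]

Site scan:
  AzqII (GCTTTCTT, off=1): starts [2, 26, 52, 75, 87, 109, 120, 179, 201, 209, 222, 234] → cuts [3, 27, 53, 76, 88, 110, 121, 180, 202, 210, 223, 235]
  RvuVI (ATTGT, off=0): starts [13, 42, 47, 60, 70, 101, 138, 146, 165, 170, 195, 242, 250, 255] → cuts [13, 42, 47, 60, 70, 101, 138, 146, 165, 170, 195, 242, 250, 255]

All cut coordinates (distinct, sorted): [3, 13, 27, 42, 47, 53, 60, 70, 76, 88, 101, 110, 121, 138, 146, 165, 170, 180, 195, 202, 210, 223, 235, 242, 250, 255]

Fragment lengths:
  [0,3): 3 bp
  [3,13): 10 bp
  [13,27): 14 bp
  [27,42): 15 bp
  [42,47): 5 bp
  [47,53): 6 bp
  [53,60): 7 bp
  [60,70): 10 bp
  [70,76): 6 bp
  [76,88): 12 bp
  [88,101): 13 bp
  [101,110): 9 bp
  [110,121): 11 bp
  [121,138): 17 bp
  [138,146): 8 bp
  [146,165): 19 bp
  [165,170): 5 bp
  [170,180): 10 bp
  [180,195): 15 bp
  [195,202): 7 bp
  [202,210): 8 bp
  [210,223): 13 bp
  [223,235): 12 bp
  [235,242): 7 bp
  [242,250): 8 bp
  [250,255): 5 bp
  [255,261): 6 bp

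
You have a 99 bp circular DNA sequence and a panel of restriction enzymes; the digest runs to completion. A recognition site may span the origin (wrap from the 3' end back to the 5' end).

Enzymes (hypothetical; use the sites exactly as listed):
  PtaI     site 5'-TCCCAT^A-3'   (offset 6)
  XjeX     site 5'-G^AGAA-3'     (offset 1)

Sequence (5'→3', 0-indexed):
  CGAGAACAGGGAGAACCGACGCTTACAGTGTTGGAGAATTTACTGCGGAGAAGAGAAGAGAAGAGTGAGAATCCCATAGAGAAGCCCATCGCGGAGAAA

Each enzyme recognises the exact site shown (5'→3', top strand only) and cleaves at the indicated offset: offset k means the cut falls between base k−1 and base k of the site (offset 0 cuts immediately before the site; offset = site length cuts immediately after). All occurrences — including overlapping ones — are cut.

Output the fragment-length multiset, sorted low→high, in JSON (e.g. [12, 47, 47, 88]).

[2,5,5,7,9,9,10,14,15,23]

Per-enzyme occurrences:
  PtaI (TCCCATA, off=6): starts [71] → cuts [77]
  XjeX (GAGAA, off=1): starts [1, 10, 33, 47, 52, 57, 66, 78, 93] → cuts [2, 11, 34, 48, 53, 58, 67, 79, 94]

All cut coordinates (distinct, sorted): [2, 11, 34, 48, 53, 58, 67, 77, 79, 94]

Fragment lengths:
  2→11: 9 bp
  11→34: 23 bp
  34→48: 14 bp
  48→53: 5 bp
  53→58: 5 bp
  58→67: 9 bp
  67→77: 10 bp
  77→79: 2 bp
  79→94: 15 bp
  94→2 (wrap): 99-94+2 = 7 bp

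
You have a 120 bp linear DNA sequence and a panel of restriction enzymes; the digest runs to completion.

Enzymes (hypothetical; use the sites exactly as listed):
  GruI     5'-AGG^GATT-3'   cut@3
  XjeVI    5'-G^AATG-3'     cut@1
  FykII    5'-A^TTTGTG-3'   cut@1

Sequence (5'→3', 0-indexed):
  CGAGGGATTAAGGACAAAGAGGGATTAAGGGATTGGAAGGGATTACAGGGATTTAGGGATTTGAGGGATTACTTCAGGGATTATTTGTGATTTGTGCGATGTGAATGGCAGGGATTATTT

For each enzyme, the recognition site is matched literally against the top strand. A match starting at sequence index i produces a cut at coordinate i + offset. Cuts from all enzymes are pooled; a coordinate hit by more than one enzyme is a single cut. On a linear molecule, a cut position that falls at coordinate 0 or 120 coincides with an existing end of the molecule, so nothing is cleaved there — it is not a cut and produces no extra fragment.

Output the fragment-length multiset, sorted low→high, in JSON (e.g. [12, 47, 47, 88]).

Scan for sites:
  GruI (AGGGATT, off=3): starts [2, 19, 27, 37, 46, 54, 63, 75, 109] → cuts [5, 22, 30, 40, 49, 57, 66, 78, 112]
  XjeVI (GAATG, off=1): starts [102] → cuts [103]
  FykII (ATTTGTG, off=1): starts [82, 89] → cuts [83, 90]

All cut coordinates (distinct, sorted): [5, 22, 30, 40, 49, 57, 66, 78, 83, 90, 103, 112]

Fragment lengths:
  [0,5): 5 bp
  [5,22): 17 bp
  [22,30): 8 bp
  [30,40): 10 bp
  [40,49): 9 bp
  [49,57): 8 bp
  [57,66): 9 bp
  [66,78): 12 bp
  [78,83): 5 bp
  [83,90): 7 bp
  [90,103): 13 bp
  [103,112): 9 bp
  [112,120): 8 bp

[5,5,7,8,8,8,9,9,9,10,12,13,17]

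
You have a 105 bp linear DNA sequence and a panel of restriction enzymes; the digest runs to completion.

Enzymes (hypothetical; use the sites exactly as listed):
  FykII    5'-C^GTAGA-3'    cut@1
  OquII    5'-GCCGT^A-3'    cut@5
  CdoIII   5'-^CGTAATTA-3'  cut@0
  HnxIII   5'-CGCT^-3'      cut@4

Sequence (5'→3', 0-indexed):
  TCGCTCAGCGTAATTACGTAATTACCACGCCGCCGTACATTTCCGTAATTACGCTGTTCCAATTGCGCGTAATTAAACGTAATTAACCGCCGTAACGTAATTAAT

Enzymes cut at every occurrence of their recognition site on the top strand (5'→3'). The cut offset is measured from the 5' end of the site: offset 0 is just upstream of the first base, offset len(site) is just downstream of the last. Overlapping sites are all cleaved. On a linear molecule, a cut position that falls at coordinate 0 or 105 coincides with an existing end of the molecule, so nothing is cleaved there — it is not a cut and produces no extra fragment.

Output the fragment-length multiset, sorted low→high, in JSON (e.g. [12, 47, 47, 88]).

Site scan:
  FykII (CGTAGA, off=1): no sites
  OquII GCCGTA/5: at [31, 88] ⇒ [36, 93]
  CdoIII CGTAATTA/0: at [8, 16, 43, 67, 77, 95] ⇒ [8, 16, 43, 67, 77, 95]
  HnxIII CGCT/4: at [1, 51] ⇒ [5, 55]

All cut coordinates (distinct, sorted): [5, 8, 16, 36, 43, 55, 67, 77, 93, 95]

Fragments:
  [0,5): 5 bp
  [5,8): 3 bp
  [8,16): 8 bp
  [16,36): 20 bp
  [36,43): 7 bp
  [43,55): 12 bp
  [55,67): 12 bp
  [67,77): 10 bp
  [77,93): 16 bp
  [93,95): 2 bp
  [95,105): 10 bp

[2,3,5,7,8,10,10,12,12,16,20]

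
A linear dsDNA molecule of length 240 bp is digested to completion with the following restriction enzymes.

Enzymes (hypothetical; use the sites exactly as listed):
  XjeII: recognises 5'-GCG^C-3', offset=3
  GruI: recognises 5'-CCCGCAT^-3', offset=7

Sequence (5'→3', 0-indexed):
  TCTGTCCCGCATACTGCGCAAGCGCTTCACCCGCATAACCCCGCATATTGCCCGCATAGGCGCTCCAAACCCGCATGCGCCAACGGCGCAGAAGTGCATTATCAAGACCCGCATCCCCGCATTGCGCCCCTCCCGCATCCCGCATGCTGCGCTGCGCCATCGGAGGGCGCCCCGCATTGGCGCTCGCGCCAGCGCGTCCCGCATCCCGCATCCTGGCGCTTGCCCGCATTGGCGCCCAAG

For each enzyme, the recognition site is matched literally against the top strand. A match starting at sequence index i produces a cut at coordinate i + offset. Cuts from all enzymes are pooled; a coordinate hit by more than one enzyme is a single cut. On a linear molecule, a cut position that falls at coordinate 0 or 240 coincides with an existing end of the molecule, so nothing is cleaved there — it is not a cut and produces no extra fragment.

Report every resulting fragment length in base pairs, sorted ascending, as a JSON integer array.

[3,4,5,5,5,5,6,6,6,6,6,6,7,7,7,8,8,9,10,10,11,11,12,12,12,13,14,26]

Site scan:
  XjeII GCGC/3: at [15, 21, 59, 76, 85, 123, 148, 153, 166, 179, 185, 191, 215, 231] ⇒ [18, 24, 62, 79, 88, 126, 151, 156, 169, 182, 188, 194, 218, 234]
  GruI CCCGCAT/7: at [5, 29, 39, 50, 69, 107, 115, 131, 138, 170, 197, 204, 222] ⇒ [12, 36, 46, 57, 76, 114, 122, 138, 145, 177, 204, 211, 229]

Pooled cuts: [12, 18, 24, 36, 46, 57, 62, 76, 79, 88, 114, 122, 126, 138, 145, 151, 156, 169, 177, 182, 188, 194, 204, 211, 218, 229, 234]

Fragment lengths:
  [0,12): 12 bp
  [12,18): 6 bp
  [18,24): 6 bp
  [24,36): 12 bp
  [36,46): 10 bp
  [46,57): 11 bp
  [57,62): 5 bp
  [62,76): 14 bp
  [76,79): 3 bp
  [79,88): 9 bp
  [88,114): 26 bp
  [114,122): 8 bp
  [122,126): 4 bp
  [126,138): 12 bp
  [138,145): 7 bp
  [145,151): 6 bp
  [151,156): 5 bp
  [156,169): 13 bp
  [169,177): 8 bp
  [177,182): 5 bp
  [182,188): 6 bp
  [188,194): 6 bp
  [194,204): 10 bp
  [204,211): 7 bp
  [211,218): 7 bp
  [218,229): 11 bp
  [229,234): 5 bp
  [234,240): 6 bp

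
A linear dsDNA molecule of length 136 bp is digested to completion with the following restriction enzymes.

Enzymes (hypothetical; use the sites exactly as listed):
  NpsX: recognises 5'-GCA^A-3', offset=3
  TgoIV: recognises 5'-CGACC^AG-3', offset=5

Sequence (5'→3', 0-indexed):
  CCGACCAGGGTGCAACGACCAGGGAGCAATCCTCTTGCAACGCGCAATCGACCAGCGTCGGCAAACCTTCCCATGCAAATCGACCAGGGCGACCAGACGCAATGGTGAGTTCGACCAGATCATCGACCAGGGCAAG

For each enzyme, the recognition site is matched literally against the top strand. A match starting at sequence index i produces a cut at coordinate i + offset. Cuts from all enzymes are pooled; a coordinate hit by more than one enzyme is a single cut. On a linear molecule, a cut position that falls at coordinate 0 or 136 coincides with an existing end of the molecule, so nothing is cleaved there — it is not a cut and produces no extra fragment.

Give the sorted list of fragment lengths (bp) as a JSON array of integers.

[2,6,6,6,7,7,7,8,8,8,9,10,11,12,14,15]

Per-enzyme occurrences:
  NpsX (GCAA, off=3): starts [11, 25, 36, 43, 60, 74, 98, 131] → cuts [14, 28, 39, 46, 63, 77, 101, 134]
  TgoIV (CGACCAG, off=5): starts [1, 15, 48, 80, 89, 111, 123] → cuts [6, 20, 53, 85, 94, 116, 128]

All cut coordinates (distinct, sorted): [6, 14, 20, 28, 39, 46, 53, 63, 77, 85, 94, 101, 116, 128, 134]

Fragment lengths:
  [0,6): 6 bp
  [6,14): 8 bp
  [14,20): 6 bp
  [20,28): 8 bp
  [28,39): 11 bp
  [39,46): 7 bp
  [46,53): 7 bp
  [53,63): 10 bp
  [63,77): 14 bp
  [77,85): 8 bp
  [85,94): 9 bp
  [94,101): 7 bp
  [101,116): 15 bp
  [116,128): 12 bp
  [128,134): 6 bp
  [134,136): 2 bp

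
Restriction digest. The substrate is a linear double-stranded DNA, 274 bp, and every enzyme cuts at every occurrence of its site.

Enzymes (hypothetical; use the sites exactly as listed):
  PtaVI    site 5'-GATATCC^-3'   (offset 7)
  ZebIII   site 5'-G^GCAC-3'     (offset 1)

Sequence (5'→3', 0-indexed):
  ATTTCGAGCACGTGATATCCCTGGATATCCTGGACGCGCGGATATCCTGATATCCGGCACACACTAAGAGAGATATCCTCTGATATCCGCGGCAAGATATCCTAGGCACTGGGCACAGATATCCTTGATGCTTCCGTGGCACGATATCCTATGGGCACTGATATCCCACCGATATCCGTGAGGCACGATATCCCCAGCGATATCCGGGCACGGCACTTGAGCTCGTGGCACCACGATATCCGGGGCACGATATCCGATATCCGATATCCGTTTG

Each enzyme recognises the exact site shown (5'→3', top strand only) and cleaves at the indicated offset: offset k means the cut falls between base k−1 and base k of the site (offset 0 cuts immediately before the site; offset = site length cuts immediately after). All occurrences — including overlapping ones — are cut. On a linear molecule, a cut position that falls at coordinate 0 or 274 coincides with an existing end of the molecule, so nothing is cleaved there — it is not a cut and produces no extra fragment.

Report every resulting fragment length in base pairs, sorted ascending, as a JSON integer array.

Per-enzyme occurrences:
  PtaVI (GATATCC, off=7): starts [13, 23, 40, 48, 71, 81, 95, 117, 142, 159, 170, 186, 198, 234, 248, 255, 262] → cuts [20, 30, 47, 55, 78, 88, 102, 124, 149, 166, 177, 193, 205, 241, 255, 262, 269]
  ZebIII (GGCAC, off=1): starts [55, 104, 111, 137, 153, 181, 206, 211, 226, 243] → cuts [56, 105, 112, 138, 154, 182, 207, 212, 227, 244]

All cut coordinates (distinct, sorted): [20, 30, 47, 55, 56, 78, 88, 102, 105, 112, 124, 138, 149, 154, 166, 177, 182, 193, 205, 207, 212, 227, 241, 244, 255, 262, 269]

Fragment lengths:
  [0,20): 20 bp
  [20,30): 10 bp
  [30,47): 17 bp
  [47,55): 8 bp
  [55,56): 1 bp
  [56,78): 22 bp
  [78,88): 10 bp
  [88,102): 14 bp
  [102,105): 3 bp
  [105,112): 7 bp
  [112,124): 12 bp
  [124,138): 14 bp
  [138,149): 11 bp
  [149,154): 5 bp
  [154,166): 12 bp
  [166,177): 11 bp
  [177,182): 5 bp
  [182,193): 11 bp
  [193,205): 12 bp
  [205,207): 2 bp
  [207,212): 5 bp
  [212,227): 15 bp
  [227,241): 14 bp
  [241,244): 3 bp
  [244,255): 11 bp
  [255,262): 7 bp
  [262,269): 7 bp
  [269,274): 5 bp

[1,2,3,3,5,5,5,5,7,7,7,8,10,10,11,11,11,11,12,12,12,14,14,14,15,17,20,22]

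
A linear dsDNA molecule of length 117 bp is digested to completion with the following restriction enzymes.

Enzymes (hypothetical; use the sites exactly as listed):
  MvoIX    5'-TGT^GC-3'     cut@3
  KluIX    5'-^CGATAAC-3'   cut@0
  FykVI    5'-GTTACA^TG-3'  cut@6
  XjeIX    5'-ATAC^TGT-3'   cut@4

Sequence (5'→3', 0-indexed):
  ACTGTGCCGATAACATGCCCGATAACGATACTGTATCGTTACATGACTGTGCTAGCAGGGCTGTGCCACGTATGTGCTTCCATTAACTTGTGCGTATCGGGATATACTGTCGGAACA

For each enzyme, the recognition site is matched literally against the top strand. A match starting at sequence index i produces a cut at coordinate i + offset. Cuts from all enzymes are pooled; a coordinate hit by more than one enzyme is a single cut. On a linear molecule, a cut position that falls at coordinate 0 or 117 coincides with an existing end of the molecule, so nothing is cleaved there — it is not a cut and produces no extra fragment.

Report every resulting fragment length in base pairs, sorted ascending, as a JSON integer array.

Scan for sites:
  MvoIX (TGTGC, off=3): starts [2, 47, 61, 72, 88] → cuts [5, 50, 64, 75, 91]
  KluIX (CGATAAC, off=0): starts [7, 19] → cuts [7, 19]
  FykVI (GTTACATG, off=6): starts [37] → cuts [43]
  XjeIX (ATACTGT, off=4): starts [27, 103] → cuts [31, 107]

All cut coordinates (distinct, sorted): [5, 7, 19, 31, 43, 50, 64, 75, 91, 107]

Fragments:
  [0,5): 5 bp
  [5,7): 2 bp
  [7,19): 12 bp
  [19,31): 12 bp
  [31,43): 12 bp
  [43,50): 7 bp
  [50,64): 14 bp
  [64,75): 11 bp
  [75,91): 16 bp
  [91,107): 16 bp
  [107,117): 10 bp

[2,5,7,10,11,12,12,12,14,16,16]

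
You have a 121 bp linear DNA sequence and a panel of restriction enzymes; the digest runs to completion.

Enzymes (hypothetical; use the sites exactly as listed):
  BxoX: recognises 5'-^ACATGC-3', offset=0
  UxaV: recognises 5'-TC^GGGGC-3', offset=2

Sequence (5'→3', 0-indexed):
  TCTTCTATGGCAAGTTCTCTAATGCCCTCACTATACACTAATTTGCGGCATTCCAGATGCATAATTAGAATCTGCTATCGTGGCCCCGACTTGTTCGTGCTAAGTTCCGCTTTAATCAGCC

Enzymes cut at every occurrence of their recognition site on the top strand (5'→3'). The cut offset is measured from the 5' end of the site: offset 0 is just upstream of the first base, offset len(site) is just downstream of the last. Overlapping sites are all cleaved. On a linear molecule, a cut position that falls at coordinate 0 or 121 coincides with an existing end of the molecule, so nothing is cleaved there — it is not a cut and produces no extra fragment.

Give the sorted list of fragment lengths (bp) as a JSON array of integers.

Per-enzyme occurrences:
  BxoX (ACATGC, off=0): no sites
  UxaV (TCGGGGC, off=2): no sites

Pooled cuts: ∅

Fragment lengths:
  no cuts → one linear fragment of 121 bp

[121]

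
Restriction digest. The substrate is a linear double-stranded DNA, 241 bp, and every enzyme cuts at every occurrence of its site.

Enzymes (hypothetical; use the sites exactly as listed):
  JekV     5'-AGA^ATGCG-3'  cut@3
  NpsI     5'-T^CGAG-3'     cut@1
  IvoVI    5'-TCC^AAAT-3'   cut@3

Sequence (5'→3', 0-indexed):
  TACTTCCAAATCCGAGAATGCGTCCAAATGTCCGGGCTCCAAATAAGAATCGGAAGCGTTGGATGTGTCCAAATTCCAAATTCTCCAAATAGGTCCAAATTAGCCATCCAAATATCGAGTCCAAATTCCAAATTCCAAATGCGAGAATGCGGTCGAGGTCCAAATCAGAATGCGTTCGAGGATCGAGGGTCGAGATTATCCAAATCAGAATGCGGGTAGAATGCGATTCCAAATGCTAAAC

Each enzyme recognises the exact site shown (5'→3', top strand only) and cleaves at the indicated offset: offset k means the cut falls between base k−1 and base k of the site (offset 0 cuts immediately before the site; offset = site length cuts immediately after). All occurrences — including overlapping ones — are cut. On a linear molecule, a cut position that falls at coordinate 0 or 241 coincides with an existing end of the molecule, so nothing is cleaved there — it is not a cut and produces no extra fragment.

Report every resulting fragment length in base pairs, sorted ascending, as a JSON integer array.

Site scan:
  JekV (AGAATGCG, off=3): starts [14, 143, 166, 206, 217] → cuts [17, 146, 169, 209, 220]
  NpsI (TCGAG, off=1): starts [114, 152, 175, 182, 189] → cuts [115, 153, 176, 183, 190]
  IvoVI (TCCAAAT, off=3): starts [4, 22, 37, 67, 74, 83, 93, 106, 119, 126, 133, 158, 198, 227] → cuts [7, 25, 40, 70, 77, 86, 96, 109, 122, 129, 136, 161, 201, 230]

Pooled cuts: [7, 17, 25, 40, 70, 77, 86, 96, 109, 115, 122, 129, 136, 146, 153, 161, 169, 176, 183, 190, 201, 209, 220, 230]

Fragments:
  [0,7): 7 bp
  [7,17): 10 bp
  [17,25): 8 bp
  [25,40): 15 bp
  [40,70): 30 bp
  [70,77): 7 bp
  [77,86): 9 bp
  [86,96): 10 bp
  [96,109): 13 bp
  [109,115): 6 bp
  [115,122): 7 bp
  [122,129): 7 bp
  [129,136): 7 bp
  [136,146): 10 bp
  [146,153): 7 bp
  [153,161): 8 bp
  [161,169): 8 bp
  [169,176): 7 bp
  [176,183): 7 bp
  [183,190): 7 bp
  [190,201): 11 bp
  [201,209): 8 bp
  [209,220): 11 bp
  [220,230): 10 bp
  [230,241): 11 bp

[6,7,7,7,7,7,7,7,7,7,8,8,8,8,9,10,10,10,10,11,11,11,13,15,30]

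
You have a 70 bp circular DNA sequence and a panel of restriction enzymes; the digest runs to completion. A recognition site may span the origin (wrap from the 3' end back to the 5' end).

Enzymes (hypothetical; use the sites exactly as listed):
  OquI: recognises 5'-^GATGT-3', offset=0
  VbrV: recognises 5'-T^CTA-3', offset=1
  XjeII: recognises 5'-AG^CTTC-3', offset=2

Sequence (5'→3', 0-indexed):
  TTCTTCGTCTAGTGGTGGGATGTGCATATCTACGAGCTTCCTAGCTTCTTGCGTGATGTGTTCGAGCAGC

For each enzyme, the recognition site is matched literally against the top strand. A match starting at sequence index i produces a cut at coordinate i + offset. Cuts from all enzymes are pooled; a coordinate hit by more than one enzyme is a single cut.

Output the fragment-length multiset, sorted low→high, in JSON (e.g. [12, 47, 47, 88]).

[7,8,9,10,10,11,15]

Per-enzyme occurrences:
  OquI (GATGT, off=0): starts [18, 54] → cuts [18, 54]
  VbrV (TCTA, off=1): starts [7, 28] → cuts [8, 29]
  XjeII (AGCTTC, off=2): starts [34, 42, 67] → cuts [36, 44, 69]

All cut coordinates (distinct, sorted): [8, 18, 29, 36, 44, 54, 69]

Fragments:
  8→18: 10 bp
  18→29: 11 bp
  29→36: 7 bp
  36→44: 8 bp
  44→54: 10 bp
  54→69: 15 bp
  69→8 (wrap): 70-69+8 = 9 bp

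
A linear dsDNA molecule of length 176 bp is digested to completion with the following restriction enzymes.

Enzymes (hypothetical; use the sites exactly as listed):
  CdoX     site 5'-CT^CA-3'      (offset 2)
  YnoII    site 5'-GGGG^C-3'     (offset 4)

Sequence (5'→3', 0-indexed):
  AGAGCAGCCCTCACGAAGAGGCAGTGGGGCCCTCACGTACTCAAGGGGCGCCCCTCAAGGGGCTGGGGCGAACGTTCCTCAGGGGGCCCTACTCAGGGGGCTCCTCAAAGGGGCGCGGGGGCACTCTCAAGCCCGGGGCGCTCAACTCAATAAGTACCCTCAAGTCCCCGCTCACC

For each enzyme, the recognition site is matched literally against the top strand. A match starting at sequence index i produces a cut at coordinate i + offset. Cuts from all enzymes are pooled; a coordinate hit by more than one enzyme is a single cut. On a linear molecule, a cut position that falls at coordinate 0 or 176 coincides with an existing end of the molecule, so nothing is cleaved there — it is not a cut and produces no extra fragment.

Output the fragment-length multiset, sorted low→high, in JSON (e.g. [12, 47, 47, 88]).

Scan for sites:
  CdoX CTCA/2: at [9, 31, 39, 53, 77, 91, 103, 125, 140, 145, 158, 170] ⇒ [11, 33, 41, 55, 79, 93, 105, 127, 142, 147, 160, 172]
  YnoII GGGGC/4: at [25, 44, 58, 64, 82, 96, 109, 117, 134] ⇒ [29, 48, 62, 68, 86, 100, 113, 121, 138]

Pooled cuts: [11, 29, 33, 41, 48, 55, 62, 68, 79, 86, 93, 100, 105, 113, 121, 127, 138, 142, 147, 160, 172]

Fragment lengths:
  [0,11): 11 bp
  [11,29): 18 bp
  [29,33): 4 bp
  [33,41): 8 bp
  [41,48): 7 bp
  [48,55): 7 bp
  [55,62): 7 bp
  [62,68): 6 bp
  [68,79): 11 bp
  [79,86): 7 bp
  [86,93): 7 bp
  [93,100): 7 bp
  [100,105): 5 bp
  [105,113): 8 bp
  [113,121): 8 bp
  [121,127): 6 bp
  [127,138): 11 bp
  [138,142): 4 bp
  [142,147): 5 bp
  [147,160): 13 bp
  [160,172): 12 bp
  [172,176): 4 bp

[4,4,4,5,5,6,6,7,7,7,7,7,7,8,8,8,11,11,11,12,13,18]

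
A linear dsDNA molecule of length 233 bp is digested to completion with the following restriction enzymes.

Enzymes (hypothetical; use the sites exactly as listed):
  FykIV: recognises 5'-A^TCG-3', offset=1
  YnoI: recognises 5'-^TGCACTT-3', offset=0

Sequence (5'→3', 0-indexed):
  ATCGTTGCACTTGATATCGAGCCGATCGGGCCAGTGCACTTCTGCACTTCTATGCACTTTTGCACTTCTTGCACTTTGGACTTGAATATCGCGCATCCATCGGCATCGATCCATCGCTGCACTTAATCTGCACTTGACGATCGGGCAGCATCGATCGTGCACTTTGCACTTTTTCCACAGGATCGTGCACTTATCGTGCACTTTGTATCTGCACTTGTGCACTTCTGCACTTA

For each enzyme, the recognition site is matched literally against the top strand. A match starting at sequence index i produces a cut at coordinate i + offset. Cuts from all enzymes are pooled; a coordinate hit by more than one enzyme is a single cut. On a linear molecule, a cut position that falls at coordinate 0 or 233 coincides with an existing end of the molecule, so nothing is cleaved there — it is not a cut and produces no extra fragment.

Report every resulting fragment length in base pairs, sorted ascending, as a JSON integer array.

Scan for sites:
  FykIV ATCG/1: at [0, 15, 24, 87, 98, 104, 112, 139, 149, 153, 181, 192] ⇒ [1, 16, 25, 88, 99, 105, 113, 140, 150, 154, 182, 193]
  YnoI TGCACTT/0: at [5, 34, 42, 52, 60, 69, 117, 128, 157, 164, 185, 196, 209, 217, 225] ⇒ [5, 34, 42, 52, 60, 69, 117, 128, 157, 164, 185, 196, 209, 217, 225]

All cut coordinates (distinct, sorted): [1, 5, 16, 25, 34, 42, 52, 60, 69, 88, 99, 105, 113, 117, 128, 140, 150, 154, 157, 164, 182, 185, 193, 196, 209, 217, 225]

Fragments:
  [0,1): 1 bp
  [1,5): 4 bp
  [5,16): 11 bp
  [16,25): 9 bp
  [25,34): 9 bp
  [34,42): 8 bp
  [42,52): 10 bp
  [52,60): 8 bp
  [60,69): 9 bp
  [69,88): 19 bp
  [88,99): 11 bp
  [99,105): 6 bp
  [105,113): 8 bp
  [113,117): 4 bp
  [117,128): 11 bp
  [128,140): 12 bp
  [140,150): 10 bp
  [150,154): 4 bp
  [154,157): 3 bp
  [157,164): 7 bp
  [164,182): 18 bp
  [182,185): 3 bp
  [185,193): 8 bp
  [193,196): 3 bp
  [196,209): 13 bp
  [209,217): 8 bp
  [217,225): 8 bp
  [225,233): 8 bp

[1,3,3,3,4,4,4,6,7,8,8,8,8,8,8,8,9,9,9,10,10,11,11,11,12,13,18,19]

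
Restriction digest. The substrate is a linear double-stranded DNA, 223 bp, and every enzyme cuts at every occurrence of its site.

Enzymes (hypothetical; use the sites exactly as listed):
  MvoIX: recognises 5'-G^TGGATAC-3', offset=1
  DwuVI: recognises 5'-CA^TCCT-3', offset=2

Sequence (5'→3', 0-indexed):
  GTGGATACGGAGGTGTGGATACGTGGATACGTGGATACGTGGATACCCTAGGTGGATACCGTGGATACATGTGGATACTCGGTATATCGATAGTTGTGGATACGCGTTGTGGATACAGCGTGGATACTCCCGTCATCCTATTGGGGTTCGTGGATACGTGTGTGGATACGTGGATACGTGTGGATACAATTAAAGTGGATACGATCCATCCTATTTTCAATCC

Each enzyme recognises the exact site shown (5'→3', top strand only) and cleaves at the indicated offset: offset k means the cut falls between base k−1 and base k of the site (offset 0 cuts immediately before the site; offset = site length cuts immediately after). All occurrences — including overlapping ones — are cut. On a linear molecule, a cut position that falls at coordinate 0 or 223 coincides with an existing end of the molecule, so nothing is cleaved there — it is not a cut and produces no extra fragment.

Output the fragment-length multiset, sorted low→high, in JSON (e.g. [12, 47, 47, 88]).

Scan for sites:
  MvoIX GTGGATAC/1: at [0, 14, 22, 30, 38, 51, 60, 70, 95, 108, 119, 149, 161, 169, 179, 194] ⇒ [1, 15, 23, 31, 39, 52, 61, 71, 96, 109, 120, 150, 162, 170, 180, 195]
  DwuVI CATCCT/2: at [133, 206] ⇒ [135, 208]

Pooled cuts: [1, 15, 23, 31, 39, 52, 61, 71, 96, 109, 120, 135, 150, 162, 170, 180, 195, 208]

Fragment lengths:
  [0,1): 1 bp
  [1,15): 14 bp
  [15,23): 8 bp
  [23,31): 8 bp
  [31,39): 8 bp
  [39,52): 13 bp
  [52,61): 9 bp
  [61,71): 10 bp
  [71,96): 25 bp
  [96,109): 13 bp
  [109,120): 11 bp
  [120,135): 15 bp
  [135,150): 15 bp
  [150,162): 12 bp
  [162,170): 8 bp
  [170,180): 10 bp
  [180,195): 15 bp
  [195,208): 13 bp
  [208,223): 15 bp

[1,8,8,8,8,9,10,10,11,12,13,13,13,14,15,15,15,15,25]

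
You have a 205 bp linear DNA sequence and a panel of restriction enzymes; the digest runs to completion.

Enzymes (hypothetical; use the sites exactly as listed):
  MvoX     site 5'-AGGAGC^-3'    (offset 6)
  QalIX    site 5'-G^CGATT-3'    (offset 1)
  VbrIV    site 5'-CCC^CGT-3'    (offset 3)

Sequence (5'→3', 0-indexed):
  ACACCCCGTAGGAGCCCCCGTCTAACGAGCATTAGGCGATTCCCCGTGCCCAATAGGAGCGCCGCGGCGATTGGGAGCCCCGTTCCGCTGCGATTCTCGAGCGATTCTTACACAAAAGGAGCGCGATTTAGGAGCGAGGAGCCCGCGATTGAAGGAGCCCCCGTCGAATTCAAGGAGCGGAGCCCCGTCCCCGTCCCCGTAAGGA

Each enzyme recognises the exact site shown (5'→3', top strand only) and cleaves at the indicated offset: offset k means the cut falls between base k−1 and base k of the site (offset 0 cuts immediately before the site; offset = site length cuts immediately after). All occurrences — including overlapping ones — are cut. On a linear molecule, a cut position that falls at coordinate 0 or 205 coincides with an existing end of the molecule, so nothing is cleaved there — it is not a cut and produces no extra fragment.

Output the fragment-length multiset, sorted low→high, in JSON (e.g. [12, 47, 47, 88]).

Site scan:
  MvoX (AGGAGC, off=6): starts [9, 54, 116, 129, 136, 152, 172] → cuts [15, 60, 122, 135, 142, 158, 178]
  QalIX (GCGATT, off=1): starts [35, 66, 89, 100, 122, 144] → cuts [36, 67, 90, 101, 123, 145]
  VbrIV (CCCCGT, off=3): starts [3, 15, 41, 77, 158, 182, 188, 194] → cuts [6, 18, 44, 80, 161, 185, 191, 197]

All cut coordinates (distinct, sorted): [6, 15, 18, 36, 44, 60, 67, 80, 90, 101, 122, 123, 135, 142, 145, 158, 161, 178, 185, 191, 197]

Fragments:
  [0,6): 6 bp
  [6,15): 9 bp
  [15,18): 3 bp
  [18,36): 18 bp
  [36,44): 8 bp
  [44,60): 16 bp
  [60,67): 7 bp
  [67,80): 13 bp
  [80,90): 10 bp
  [90,101): 11 bp
  [101,122): 21 bp
  [122,123): 1 bp
  [123,135): 12 bp
  [135,142): 7 bp
  [142,145): 3 bp
  [145,158): 13 bp
  [158,161): 3 bp
  [161,178): 17 bp
  [178,185): 7 bp
  [185,191): 6 bp
  [191,197): 6 bp
  [197,205): 8 bp

[1,3,3,3,6,6,6,7,7,7,8,8,9,10,11,12,13,13,16,17,18,21]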